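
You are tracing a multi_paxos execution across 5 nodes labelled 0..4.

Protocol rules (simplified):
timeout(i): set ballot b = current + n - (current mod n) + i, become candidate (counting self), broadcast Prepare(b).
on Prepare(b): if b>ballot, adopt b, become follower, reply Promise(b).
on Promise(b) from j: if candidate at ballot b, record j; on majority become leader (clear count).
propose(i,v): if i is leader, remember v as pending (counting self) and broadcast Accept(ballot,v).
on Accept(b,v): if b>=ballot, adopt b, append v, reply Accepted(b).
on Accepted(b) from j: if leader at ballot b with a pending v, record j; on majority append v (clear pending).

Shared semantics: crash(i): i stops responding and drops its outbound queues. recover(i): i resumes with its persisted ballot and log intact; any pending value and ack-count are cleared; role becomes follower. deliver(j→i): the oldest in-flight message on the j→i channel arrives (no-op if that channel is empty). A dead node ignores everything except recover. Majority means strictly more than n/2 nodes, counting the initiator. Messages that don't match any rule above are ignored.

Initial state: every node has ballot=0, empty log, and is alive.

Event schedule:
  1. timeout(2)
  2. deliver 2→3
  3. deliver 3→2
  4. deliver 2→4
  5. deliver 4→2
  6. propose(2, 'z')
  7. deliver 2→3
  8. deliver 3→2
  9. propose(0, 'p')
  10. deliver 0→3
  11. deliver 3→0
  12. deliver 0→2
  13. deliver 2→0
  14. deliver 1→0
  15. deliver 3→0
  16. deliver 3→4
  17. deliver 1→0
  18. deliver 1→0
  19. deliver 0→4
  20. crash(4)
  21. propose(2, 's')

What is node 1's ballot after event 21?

0

after 1 — timeout(2): n2:cand/b7/[-]
after 2 — deliver 2→3: n3:foll/b7/[-]
after 3 — deliver 3→2: ·
after 4 — deliver 2→4: n4:foll/b7/[-]
after 5 — deliver 4→2: n2:lead/b7/[-]
after 6 — propose(2,'z'): ·
after 7 — deliver 2→3: n3:foll/b7/[z]
after 8 — deliver 3→2: ·
after 9 — propose(0,'p'): ·
after 10 — deliver 0→3: ·
after 11 — deliver 3→0: ·
after 12 — deliver 0→2: ·
after 13 — deliver 2→0: n0:foll/b7/[-]
after 14 — deliver 1→0: ·
after 15 — deliver 3→0: ·
after 16 — deliver 3→4: ·
after 17 — deliver 1→0: ·
after 18 — deliver 1→0: ·
after 19 — deliver 0→4: ·
after 20 — crash(4): n4:✗foll/b7/[-]
after 21 — propose(2,'s'): ·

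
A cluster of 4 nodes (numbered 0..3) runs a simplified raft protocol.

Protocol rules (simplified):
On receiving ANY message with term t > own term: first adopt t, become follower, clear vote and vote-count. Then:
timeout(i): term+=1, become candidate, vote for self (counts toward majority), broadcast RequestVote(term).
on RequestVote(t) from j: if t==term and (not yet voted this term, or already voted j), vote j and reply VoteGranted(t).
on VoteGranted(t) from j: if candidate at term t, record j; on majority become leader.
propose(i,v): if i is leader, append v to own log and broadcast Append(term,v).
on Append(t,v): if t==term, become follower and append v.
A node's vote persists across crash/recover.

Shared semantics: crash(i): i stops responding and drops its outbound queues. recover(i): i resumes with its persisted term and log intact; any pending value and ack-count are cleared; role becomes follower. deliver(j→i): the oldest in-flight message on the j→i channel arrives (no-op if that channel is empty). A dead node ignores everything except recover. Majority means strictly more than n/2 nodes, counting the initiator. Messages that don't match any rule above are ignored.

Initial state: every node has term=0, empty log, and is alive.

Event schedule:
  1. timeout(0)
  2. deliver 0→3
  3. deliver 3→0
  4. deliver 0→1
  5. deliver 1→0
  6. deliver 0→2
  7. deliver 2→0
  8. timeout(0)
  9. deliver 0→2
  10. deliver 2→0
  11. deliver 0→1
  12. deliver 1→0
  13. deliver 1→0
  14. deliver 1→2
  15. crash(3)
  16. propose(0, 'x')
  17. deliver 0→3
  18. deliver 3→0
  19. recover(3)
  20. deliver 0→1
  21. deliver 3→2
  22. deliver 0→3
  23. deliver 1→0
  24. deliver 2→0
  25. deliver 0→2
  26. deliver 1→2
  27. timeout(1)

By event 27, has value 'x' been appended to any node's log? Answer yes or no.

[1] timeout(0) → N0(cand t1 [-])
[2] deliver 0→3 → N3(foll t1 [-])
[3] deliver 3→0 → ∅
[4] deliver 0→1 → N1(foll t1 [-])
[5] deliver 1→0 → N0(lead t1 [-])
[6] deliver 0→2 → N2(foll t1 [-])
[7] deliver 2→0 → ∅
[8] timeout(0) → N0(cand t2 [-])
[9] deliver 0→2 → N2(foll t2 [-])
[10] deliver 2→0 → ∅
[11] deliver 0→1 → N1(foll t2 [-])
[12] deliver 1→0 → N0(lead t2 [-])
[13] deliver 1→0 → ∅
[14] deliver 1→2 → ∅
[15] crash(3) → N3(✗foll t1 [-])
[16] propose(0,'x') → N0(lead t2 [x])
[17] deliver 0→3 → ∅
[18] deliver 3→0 → ∅
[19] recover(3) → N3(foll t1 [-])
[20] deliver 0→1 → N1(foll t2 [x])
[21] deliver 3→2 → ∅
[22] deliver 0→3 → N3(foll t2 [-])
[23] deliver 1→0 → ∅
[24] deliver 2→0 → ∅
[25] deliver 0→2 → N2(foll t2 [x])
[26] deliver 1→2 → ∅
[27] timeout(1) → N1(cand t3 [x])

yes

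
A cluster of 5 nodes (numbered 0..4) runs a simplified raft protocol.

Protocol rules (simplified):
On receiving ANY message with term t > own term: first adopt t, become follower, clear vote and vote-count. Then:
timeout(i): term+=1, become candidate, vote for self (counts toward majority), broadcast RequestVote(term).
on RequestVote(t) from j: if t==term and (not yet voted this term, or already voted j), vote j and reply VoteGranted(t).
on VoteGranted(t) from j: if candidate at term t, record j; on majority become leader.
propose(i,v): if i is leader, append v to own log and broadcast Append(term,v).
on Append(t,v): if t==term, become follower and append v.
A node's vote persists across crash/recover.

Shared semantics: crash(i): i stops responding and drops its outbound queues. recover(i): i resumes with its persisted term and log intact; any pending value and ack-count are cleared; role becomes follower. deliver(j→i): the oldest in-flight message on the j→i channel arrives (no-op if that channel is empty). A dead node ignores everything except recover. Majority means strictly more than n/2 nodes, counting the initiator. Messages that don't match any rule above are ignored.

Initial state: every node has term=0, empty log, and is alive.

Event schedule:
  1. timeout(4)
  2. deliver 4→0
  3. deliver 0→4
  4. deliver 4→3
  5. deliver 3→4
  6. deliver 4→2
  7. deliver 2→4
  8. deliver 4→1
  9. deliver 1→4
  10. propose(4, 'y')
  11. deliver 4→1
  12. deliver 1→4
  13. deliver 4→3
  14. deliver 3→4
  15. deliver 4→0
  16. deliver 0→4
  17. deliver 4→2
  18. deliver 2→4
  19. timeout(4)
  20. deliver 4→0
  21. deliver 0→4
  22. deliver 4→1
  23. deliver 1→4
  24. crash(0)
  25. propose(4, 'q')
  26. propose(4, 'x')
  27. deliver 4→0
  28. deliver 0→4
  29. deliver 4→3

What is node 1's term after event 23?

2

step 1 timeout(4): 4={cand,t=1,log=-}
step 2 deliver 4→0: 0={foll,t=1,log=-}
step 3 deliver 0→4: —
step 4 deliver 4→3: 3={foll,t=1,log=-}
step 5 deliver 3→4: 4={lead,t=1,log=-}
step 6 deliver 4→2: 2={foll,t=1,log=-}
step 7 deliver 2→4: —
step 8 deliver 4→1: 1={foll,t=1,log=-}
step 9 deliver 1→4: —
step 10 propose(4,'y'): 4={lead,t=1,log=y}
step 11 deliver 4→1: 1={foll,t=1,log=y}
step 12 deliver 1→4: —
step 13 deliver 4→3: 3={foll,t=1,log=y}
step 14 deliver 3→4: —
step 15 deliver 4→0: 0={foll,t=1,log=y}
step 16 deliver 0→4: —
step 17 deliver 4→2: 2={foll,t=1,log=y}
step 18 deliver 2→4: —
step 19 timeout(4): 4={cand,t=2,log=y}
step 20 deliver 4→0: 0={foll,t=2,log=y}
step 21 deliver 0→4: —
step 22 deliver 4→1: 1={foll,t=2,log=y}
step 23 deliver 1→4: 4={lead,t=2,log=y}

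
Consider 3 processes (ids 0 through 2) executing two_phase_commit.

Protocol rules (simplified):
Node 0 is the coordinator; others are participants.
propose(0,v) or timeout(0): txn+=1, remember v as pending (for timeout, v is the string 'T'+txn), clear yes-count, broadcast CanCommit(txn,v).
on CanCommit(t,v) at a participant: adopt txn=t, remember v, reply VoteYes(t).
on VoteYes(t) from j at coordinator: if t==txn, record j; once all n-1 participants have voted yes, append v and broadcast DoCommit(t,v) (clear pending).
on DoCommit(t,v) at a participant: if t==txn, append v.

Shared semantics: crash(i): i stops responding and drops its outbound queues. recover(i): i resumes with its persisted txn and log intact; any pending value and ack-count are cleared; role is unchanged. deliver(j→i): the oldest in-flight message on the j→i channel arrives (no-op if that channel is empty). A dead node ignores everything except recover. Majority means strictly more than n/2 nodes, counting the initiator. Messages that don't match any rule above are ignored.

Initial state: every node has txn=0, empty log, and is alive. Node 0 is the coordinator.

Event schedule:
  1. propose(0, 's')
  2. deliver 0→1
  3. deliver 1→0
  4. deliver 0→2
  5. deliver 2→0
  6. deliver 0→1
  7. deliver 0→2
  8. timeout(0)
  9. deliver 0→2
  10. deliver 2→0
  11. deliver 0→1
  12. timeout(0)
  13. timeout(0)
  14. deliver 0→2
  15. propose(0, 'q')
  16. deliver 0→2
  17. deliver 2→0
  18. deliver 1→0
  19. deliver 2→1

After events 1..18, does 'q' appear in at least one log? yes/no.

after 1 — propose(0,'s'): n0:coor/t1/[-]
after 2 — deliver 0→1: n1:part/t1/[-]
after 3 — deliver 1→0: ·
after 4 — deliver 0→2: n2:part/t1/[-]
after 5 — deliver 2→0: n0:coor/t1/[s]
after 6 — deliver 0→1: n1:part/t1/[s]
after 7 — deliver 0→2: n2:part/t1/[s]
after 8 — timeout(0): n0:coor/t2/[s]
after 9 — deliver 0→2: n2:part/t2/[s]
after 10 — deliver 2→0: ·
after 11 — deliver 0→1: n1:part/t2/[s]
after 12 — timeout(0): n0:coor/t3/[s]
after 13 — timeout(0): n0:coor/t4/[s]
after 14 — deliver 0→2: n2:part/t3/[s]
after 15 — propose(0,'q'): n0:coor/t5/[s]
after 16 — deliver 0→2: n2:part/t4/[s]
after 17 — deliver 2→0: ·
after 18 — deliver 1→0: ·

no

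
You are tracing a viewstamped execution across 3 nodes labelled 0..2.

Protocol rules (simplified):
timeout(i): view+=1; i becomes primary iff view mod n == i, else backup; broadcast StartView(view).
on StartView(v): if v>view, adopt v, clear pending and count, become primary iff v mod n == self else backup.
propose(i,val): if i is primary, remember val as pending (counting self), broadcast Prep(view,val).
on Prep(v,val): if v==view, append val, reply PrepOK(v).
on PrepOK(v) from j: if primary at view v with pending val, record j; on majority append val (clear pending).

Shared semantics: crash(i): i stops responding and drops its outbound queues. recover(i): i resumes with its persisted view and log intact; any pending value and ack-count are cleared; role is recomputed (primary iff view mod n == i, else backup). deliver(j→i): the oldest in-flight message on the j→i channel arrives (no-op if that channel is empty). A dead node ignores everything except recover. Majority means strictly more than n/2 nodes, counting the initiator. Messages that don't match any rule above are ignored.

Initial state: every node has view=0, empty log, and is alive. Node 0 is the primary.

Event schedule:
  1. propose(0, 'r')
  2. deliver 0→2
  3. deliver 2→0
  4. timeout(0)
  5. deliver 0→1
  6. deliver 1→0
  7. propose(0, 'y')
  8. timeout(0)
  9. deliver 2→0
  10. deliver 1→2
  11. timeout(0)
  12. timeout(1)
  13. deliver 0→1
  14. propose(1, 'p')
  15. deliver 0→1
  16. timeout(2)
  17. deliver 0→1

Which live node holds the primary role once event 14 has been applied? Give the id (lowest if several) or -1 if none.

1. propose(0,'r'):  nop
2. deliver 0→2:  <2:back v0 r>
3. deliver 2→0:  <0:prim v0 r>
4. timeout(0):  <0:back v1 r>
5. deliver 0→1:  <1:back v0 r>
6. deliver 1→0:  nop
7. propose(0,'y'):  nop
8. timeout(0):  <0:back v2 r>
9. deliver 2→0:  nop
10. deliver 1→2:  nop
11. timeout(0):  <0:prim v3 r>
12. timeout(1):  <1:prim v1 r>
13. deliver 0→1:  nop
14. propose(1,'p'):  nop

0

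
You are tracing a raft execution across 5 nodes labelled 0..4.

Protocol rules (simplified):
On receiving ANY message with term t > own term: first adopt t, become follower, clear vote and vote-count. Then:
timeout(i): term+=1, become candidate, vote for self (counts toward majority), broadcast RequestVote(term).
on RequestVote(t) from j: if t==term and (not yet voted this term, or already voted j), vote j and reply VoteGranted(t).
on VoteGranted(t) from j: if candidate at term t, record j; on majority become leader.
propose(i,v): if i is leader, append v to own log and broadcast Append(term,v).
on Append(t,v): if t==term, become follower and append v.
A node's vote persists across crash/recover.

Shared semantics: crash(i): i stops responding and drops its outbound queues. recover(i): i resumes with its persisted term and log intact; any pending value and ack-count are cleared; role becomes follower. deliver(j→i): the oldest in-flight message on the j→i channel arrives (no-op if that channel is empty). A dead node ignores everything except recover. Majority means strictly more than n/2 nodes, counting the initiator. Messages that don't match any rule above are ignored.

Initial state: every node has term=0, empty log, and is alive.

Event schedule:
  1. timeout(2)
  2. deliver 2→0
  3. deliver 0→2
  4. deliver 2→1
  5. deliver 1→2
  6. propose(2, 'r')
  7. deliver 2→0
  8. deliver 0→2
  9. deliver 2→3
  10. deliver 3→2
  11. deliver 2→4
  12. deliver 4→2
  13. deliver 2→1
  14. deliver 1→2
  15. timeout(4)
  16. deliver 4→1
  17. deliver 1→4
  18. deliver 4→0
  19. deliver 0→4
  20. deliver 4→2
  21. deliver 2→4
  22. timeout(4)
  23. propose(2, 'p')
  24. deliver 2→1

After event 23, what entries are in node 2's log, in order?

[1] timeout(2) → N2(cand t1 [-])
[2] deliver 2→0 → N0(foll t1 [-])
[3] deliver 0→2 → ∅
[4] deliver 2→1 → N1(foll t1 [-])
[5] deliver 1→2 → N2(lead t1 [-])
[6] propose(2,'r') → N2(lead t1 [r])
[7] deliver 2→0 → N0(foll t1 [r])
[8] deliver 0→2 → ∅
[9] deliver 2→3 → N3(foll t1 [-])
[10] deliver 3→2 → ∅
[11] deliver 2→4 → N4(foll t1 [-])
[12] deliver 4→2 → ∅
[13] deliver 2→1 → N1(foll t1 [r])
[14] deliver 1→2 → ∅
[15] timeout(4) → N4(cand t2 [-])
[16] deliver 4→1 → N1(foll t2 [r])
[17] deliver 1→4 → ∅
[18] deliver 4→0 → N0(foll t2 [r])
[19] deliver 0→4 → N4(lead t2 [-])
[20] deliver 4→2 → N2(foll t2 [r])
[21] deliver 2→4 → ∅
[22] timeout(4) → N4(cand t3 [-])
[23] propose(2,'p') → ∅

r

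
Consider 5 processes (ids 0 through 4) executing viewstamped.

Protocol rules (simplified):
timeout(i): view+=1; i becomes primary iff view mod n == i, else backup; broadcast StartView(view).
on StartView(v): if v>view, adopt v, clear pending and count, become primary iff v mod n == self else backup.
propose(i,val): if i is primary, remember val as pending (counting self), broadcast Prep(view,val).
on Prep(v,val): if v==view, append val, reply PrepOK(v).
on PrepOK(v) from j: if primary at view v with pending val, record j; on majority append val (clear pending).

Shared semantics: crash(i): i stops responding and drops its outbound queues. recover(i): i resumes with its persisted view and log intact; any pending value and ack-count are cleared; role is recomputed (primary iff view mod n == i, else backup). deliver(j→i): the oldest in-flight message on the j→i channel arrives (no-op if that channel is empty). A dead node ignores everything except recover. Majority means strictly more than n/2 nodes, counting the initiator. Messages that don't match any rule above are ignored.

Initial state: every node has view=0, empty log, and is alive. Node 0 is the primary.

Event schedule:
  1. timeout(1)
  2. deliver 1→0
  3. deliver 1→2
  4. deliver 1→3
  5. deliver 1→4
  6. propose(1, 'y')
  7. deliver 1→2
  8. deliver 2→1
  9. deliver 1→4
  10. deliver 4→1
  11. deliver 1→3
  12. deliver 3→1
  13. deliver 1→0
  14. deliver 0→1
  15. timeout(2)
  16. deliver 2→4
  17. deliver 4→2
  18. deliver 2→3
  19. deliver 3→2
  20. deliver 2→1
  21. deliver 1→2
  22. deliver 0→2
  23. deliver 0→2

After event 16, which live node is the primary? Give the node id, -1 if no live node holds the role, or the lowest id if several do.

1. timeout(1):  <1:prim v1 ->
2. deliver 1→0:  <0:back v1 ->
3. deliver 1→2:  <2:back v1 ->
4. deliver 1→3:  <3:back v1 ->
5. deliver 1→4:  <4:back v1 ->
6. propose(1,'y'):  nop
7. deliver 1→2:  <2:back v1 y>
8. deliver 2→1:  nop
9. deliver 1→4:  <4:back v1 y>
10. deliver 4→1:  <1:prim v1 y>
11. deliver 1→3:  <3:back v1 y>
12. deliver 3→1:  nop
13. deliver 1→0:  <0:back v1 y>
14. deliver 0→1:  nop
15. timeout(2):  <2:prim v2 y>
16. deliver 2→4:  <4:back v2 y>

1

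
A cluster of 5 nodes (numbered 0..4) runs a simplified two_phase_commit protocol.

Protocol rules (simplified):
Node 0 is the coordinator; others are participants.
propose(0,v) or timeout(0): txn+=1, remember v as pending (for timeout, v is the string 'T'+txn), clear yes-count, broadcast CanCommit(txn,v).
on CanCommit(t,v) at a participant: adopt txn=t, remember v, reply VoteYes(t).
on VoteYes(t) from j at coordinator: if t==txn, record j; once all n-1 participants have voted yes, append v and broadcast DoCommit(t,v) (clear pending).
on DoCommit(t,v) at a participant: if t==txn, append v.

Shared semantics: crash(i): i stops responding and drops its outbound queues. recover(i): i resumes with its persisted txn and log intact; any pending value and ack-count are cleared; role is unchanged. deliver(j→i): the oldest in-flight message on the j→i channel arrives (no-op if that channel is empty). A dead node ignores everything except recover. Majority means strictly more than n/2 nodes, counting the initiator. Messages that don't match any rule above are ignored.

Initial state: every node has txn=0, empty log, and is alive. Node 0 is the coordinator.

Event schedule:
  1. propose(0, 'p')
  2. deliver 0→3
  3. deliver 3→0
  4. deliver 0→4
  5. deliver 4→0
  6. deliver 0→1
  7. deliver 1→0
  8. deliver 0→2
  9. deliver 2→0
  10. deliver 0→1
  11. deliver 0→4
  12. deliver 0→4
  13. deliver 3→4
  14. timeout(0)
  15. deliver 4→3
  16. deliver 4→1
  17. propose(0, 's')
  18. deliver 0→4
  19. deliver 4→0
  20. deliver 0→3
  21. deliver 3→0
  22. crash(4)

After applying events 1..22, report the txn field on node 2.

step 1 propose(0,'p'): 0={coor,t=1,log=-}
step 2 deliver 0→3: 3={part,t=1,log=-}
step 3 deliver 3→0: —
step 4 deliver 0→4: 4={part,t=1,log=-}
step 5 deliver 4→0: —
step 6 deliver 0→1: 1={part,t=1,log=-}
step 7 deliver 1→0: —
step 8 deliver 0→2: 2={part,t=1,log=-}
step 9 deliver 2→0: 0={coor,t=1,log=p}
step 10 deliver 0→1: 1={part,t=1,log=p}
step 11 deliver 0→4: 4={part,t=1,log=p}
step 12 deliver 0→4: —
step 13 deliver 3→4: —
step 14 timeout(0): 0={coor,t=2,log=p}
step 15 deliver 4→3: —
step 16 deliver 4→1: —
step 17 propose(0,'s'): 0={coor,t=3,log=p}
step 18 deliver 0→4: 4={part,t=2,log=p}
step 19 deliver 4→0: —
step 20 deliver 0→3: 3={part,t=1,log=p}
step 21 deliver 3→0: —
step 22 crash(4): 4={✗part,t=2,log=p}

1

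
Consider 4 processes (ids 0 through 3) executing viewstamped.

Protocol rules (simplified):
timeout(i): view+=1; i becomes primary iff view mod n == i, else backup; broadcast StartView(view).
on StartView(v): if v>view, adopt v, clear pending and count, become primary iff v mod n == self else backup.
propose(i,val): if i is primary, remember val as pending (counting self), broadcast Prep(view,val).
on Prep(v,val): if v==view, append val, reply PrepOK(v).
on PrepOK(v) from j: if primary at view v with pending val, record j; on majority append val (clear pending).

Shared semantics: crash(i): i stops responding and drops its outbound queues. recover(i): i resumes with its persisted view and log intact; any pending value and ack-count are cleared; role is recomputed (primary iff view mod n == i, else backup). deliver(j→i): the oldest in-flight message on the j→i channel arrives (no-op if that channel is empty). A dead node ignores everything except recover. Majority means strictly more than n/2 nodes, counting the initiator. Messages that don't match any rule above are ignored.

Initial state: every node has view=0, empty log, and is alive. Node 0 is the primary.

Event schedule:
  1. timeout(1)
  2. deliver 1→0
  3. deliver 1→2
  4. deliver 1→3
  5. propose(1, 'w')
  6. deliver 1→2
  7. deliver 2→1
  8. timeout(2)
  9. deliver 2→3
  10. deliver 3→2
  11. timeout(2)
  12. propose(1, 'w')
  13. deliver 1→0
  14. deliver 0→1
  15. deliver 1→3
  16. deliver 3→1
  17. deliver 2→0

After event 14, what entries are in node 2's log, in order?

e1 timeout(1): 1[prim,v=1,-]
e2 deliver 1→0: 0[back,v=1,-]
e3 deliver 1→2: 2[back,v=1,-]
e4 deliver 1→3: 3[back,v=1,-]
e5 propose(1,'w'): ·
e6 deliver 1→2: 2[back,v=1,w]
e7 deliver 2→1: ·
e8 timeout(2): 2[prim,v=2,w]
e9 deliver 2→3: 3[back,v=2,-]
e10 deliver 3→2: ·
e11 timeout(2): 2[back,v=3,w]
e12 propose(1,'w'): ·
e13 deliver 1→0: 0[back,v=1,w]
e14 deliver 0→1: ·

w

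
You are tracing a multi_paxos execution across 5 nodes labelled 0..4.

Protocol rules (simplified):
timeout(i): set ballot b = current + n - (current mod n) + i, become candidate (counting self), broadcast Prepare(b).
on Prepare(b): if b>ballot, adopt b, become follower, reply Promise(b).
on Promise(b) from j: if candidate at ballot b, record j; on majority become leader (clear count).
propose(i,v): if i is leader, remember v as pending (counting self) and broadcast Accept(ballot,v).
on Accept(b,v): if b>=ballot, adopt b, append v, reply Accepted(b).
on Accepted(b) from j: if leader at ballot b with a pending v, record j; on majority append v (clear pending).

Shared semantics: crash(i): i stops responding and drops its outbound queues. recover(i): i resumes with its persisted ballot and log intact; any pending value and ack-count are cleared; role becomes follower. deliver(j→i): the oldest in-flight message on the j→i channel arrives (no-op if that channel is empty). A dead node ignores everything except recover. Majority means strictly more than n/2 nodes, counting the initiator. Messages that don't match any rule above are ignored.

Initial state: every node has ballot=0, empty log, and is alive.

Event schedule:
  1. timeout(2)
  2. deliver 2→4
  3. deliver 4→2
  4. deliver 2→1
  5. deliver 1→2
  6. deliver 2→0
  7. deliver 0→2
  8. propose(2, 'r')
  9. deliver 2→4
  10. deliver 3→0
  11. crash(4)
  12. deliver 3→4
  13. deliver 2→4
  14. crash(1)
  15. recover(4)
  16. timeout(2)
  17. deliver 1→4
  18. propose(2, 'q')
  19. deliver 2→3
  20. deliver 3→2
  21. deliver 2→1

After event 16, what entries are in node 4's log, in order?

r

1. timeout(2):  <2:cand b7 ->
2. deliver 2→4:  <4:foll b7 ->
3. deliver 4→2:  nop
4. deliver 2→1:  <1:foll b7 ->
5. deliver 1→2:  <2:lead b7 ->
6. deliver 2→0:  <0:foll b7 ->
7. deliver 0→2:  nop
8. propose(2,'r'):  nop
9. deliver 2→4:  <4:foll b7 r>
10. deliver 3→0:  nop
11. crash(4):  <4:✗foll b7 r>
12. deliver 3→4:  nop
13. deliver 2→4:  nop
14. crash(1):  <1:✗foll b7 ->
15. recover(4):  <4:foll b7 r>
16. timeout(2):  <2:cand b12 ->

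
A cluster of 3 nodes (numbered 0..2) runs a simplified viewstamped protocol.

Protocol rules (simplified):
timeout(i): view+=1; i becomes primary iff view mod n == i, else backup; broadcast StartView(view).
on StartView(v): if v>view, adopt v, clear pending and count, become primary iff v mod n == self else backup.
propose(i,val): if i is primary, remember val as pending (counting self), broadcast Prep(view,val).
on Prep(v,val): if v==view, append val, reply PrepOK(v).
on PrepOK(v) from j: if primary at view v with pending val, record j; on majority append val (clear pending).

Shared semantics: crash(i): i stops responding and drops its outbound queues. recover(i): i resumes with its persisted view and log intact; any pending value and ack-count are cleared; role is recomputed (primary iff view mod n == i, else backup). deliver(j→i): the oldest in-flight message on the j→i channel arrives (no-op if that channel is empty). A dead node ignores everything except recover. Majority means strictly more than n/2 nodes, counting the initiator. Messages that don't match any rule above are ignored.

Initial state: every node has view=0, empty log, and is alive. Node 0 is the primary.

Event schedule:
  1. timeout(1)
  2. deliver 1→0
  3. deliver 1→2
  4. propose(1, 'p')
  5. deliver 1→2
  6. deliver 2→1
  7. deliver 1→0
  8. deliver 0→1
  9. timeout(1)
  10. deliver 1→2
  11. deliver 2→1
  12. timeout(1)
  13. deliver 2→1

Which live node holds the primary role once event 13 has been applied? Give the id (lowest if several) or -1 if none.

after 1 — timeout(1): n1:prim/v1/[-]
after 2 — deliver 1→0: n0:back/v1/[-]
after 3 — deliver 1→2: n2:back/v1/[-]
after 4 — propose(1,'p'): ·
after 5 — deliver 1→2: n2:back/v1/[p]
after 6 — deliver 2→1: n1:prim/v1/[p]
after 7 — deliver 1→0: n0:back/v1/[p]
after 8 — deliver 0→1: ·
after 9 — timeout(1): n1:back/v2/[p]
after 10 — deliver 1→2: n2:prim/v2/[p]
after 11 — deliver 2→1: ·
after 12 — timeout(1): n1:back/v3/[p]
after 13 — deliver 2→1: ·

2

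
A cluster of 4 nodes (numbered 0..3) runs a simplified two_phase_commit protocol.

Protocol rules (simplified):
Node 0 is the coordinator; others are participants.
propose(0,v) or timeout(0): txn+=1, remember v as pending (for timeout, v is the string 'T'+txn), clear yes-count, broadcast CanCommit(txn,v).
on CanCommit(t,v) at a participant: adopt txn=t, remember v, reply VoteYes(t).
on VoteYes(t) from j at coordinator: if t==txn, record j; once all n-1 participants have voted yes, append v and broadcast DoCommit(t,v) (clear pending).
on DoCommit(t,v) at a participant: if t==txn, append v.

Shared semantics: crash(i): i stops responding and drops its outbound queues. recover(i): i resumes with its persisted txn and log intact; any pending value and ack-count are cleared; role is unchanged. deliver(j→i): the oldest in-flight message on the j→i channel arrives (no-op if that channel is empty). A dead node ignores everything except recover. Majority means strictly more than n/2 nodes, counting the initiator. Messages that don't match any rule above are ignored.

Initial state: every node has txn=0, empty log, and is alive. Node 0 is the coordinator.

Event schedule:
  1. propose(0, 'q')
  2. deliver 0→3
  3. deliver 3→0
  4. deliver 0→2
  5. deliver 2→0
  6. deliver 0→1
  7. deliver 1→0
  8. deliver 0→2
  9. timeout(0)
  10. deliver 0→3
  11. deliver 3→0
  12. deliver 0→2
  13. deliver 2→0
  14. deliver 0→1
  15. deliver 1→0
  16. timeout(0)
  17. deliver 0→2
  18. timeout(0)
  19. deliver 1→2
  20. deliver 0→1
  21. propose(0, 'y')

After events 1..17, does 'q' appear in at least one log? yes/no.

e1 propose(0,'q'): 0[coor,t=1,-]
e2 deliver 0→3: 3[part,t=1,-]
e3 deliver 3→0: ·
e4 deliver 0→2: 2[part,t=1,-]
e5 deliver 2→0: ·
e6 deliver 0→1: 1[part,t=1,-]
e7 deliver 1→0: 0[coor,t=1,q]
e8 deliver 0→2: 2[part,t=1,q]
e9 timeout(0): 0[coor,t=2,q]
e10 deliver 0→3: 3[part,t=1,q]
e11 deliver 3→0: ·
e12 deliver 0→2: 2[part,t=2,q]
e13 deliver 2→0: ·
e14 deliver 0→1: 1[part,t=1,q]
e15 deliver 1→0: ·
e16 timeout(0): 0[coor,t=3,q]
e17 deliver 0→2: 2[part,t=3,q]

yes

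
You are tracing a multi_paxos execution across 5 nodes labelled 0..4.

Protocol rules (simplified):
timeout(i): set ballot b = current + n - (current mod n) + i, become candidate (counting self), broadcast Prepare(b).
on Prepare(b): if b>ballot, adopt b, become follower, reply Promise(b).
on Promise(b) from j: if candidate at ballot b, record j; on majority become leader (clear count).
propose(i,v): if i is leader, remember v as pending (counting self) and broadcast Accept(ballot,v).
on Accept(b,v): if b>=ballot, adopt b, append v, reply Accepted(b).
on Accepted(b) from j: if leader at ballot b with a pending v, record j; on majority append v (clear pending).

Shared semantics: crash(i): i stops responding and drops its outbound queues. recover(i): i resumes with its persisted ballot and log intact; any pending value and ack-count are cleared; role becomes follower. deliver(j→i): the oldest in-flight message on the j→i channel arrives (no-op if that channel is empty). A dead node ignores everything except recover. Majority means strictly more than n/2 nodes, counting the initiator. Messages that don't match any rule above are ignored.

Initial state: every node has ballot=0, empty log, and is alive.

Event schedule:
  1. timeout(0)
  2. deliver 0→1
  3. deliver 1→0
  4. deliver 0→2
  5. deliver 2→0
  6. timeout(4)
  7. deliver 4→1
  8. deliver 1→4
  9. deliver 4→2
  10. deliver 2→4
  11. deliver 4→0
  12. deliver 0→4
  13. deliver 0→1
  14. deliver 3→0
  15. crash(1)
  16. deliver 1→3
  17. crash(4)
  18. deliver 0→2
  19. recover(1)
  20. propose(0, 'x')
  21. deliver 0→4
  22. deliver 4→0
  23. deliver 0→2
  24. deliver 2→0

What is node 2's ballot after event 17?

9

step 1 timeout(0): 0={cand,b=5,log=-}
step 2 deliver 0→1: 1={foll,b=5,log=-}
step 3 deliver 1→0: —
step 4 deliver 0→2: 2={foll,b=5,log=-}
step 5 deliver 2→0: 0={lead,b=5,log=-}
step 6 timeout(4): 4={cand,b=9,log=-}
step 7 deliver 4→1: 1={foll,b=9,log=-}
step 8 deliver 1→4: —
step 9 deliver 4→2: 2={foll,b=9,log=-}
step 10 deliver 2→4: 4={lead,b=9,log=-}
step 11 deliver 4→0: 0={foll,b=9,log=-}
step 12 deliver 0→4: —
step 13 deliver 0→1: —
step 14 deliver 3→0: —
step 15 crash(1): 1={✗foll,b=9,log=-}
step 16 deliver 1→3: —
step 17 crash(4): 4={✗lead,b=9,log=-}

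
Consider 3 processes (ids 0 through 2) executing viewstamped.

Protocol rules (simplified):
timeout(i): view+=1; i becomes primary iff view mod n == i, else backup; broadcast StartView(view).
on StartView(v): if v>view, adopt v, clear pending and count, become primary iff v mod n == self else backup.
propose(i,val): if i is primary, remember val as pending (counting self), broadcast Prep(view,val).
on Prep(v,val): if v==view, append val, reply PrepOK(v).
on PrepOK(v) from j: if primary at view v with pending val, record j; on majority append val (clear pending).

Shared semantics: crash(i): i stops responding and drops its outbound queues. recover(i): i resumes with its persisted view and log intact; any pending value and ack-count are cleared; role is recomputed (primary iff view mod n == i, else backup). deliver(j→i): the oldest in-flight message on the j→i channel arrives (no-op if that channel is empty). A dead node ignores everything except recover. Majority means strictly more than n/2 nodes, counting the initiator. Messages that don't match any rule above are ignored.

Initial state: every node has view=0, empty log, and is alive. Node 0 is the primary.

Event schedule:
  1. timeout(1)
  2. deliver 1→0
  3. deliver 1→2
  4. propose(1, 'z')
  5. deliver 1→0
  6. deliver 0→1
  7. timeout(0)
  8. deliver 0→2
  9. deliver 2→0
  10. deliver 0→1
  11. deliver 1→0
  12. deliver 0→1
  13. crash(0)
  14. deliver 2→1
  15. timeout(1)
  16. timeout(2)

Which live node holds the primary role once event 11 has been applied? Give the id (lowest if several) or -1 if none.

2

[1] timeout(1) → N1(prim v1 [-])
[2] deliver 1→0 → N0(back v1 [-])
[3] deliver 1→2 → N2(back v1 [-])
[4] propose(1,'z') → ∅
[5] deliver 1→0 → N0(back v1 [z])
[6] deliver 0→1 → N1(prim v1 [z])
[7] timeout(0) → N0(back v2 [z])
[8] deliver 0→2 → N2(prim v2 [-])
[9] deliver 2→0 → ∅
[10] deliver 0→1 → N1(back v2 [z])
[11] deliver 1→0 → ∅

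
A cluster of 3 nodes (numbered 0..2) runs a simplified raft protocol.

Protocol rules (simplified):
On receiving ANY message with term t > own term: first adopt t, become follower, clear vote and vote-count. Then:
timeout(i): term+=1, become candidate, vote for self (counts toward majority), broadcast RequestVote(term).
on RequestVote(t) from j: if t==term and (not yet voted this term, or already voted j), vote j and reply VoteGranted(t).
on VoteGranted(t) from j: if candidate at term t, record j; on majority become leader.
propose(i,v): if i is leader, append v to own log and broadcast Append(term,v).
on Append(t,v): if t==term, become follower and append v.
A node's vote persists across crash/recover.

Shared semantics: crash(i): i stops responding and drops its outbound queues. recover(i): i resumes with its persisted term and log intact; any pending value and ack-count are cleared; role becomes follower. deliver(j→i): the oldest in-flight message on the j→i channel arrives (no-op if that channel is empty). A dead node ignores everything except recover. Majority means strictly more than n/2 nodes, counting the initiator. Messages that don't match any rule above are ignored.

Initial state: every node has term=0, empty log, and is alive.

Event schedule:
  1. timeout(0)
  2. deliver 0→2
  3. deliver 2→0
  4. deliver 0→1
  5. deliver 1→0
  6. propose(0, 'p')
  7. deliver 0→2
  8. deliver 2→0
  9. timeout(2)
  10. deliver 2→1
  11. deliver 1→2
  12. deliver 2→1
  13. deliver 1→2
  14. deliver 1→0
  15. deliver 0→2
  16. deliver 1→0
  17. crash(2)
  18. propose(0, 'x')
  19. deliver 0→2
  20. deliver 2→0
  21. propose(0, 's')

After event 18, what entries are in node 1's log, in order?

1. timeout(0):  <0:cand t1 ->
2. deliver 0→2:  <2:foll t1 ->
3. deliver 2→0:  <0:lead t1 ->
4. deliver 0→1:  <1:foll t1 ->
5. deliver 1→0:  nop
6. propose(0,'p'):  <0:lead t1 p>
7. deliver 0→2:  <2:foll t1 p>
8. deliver 2→0:  nop
9. timeout(2):  <2:cand t2 p>
10. deliver 2→1:  <1:foll t2 ->
11. deliver 1→2:  <2:lead t2 p>
12. deliver 2→1:  nop
13. deliver 1→2:  nop
14. deliver 1→0:  nop
15. deliver 0→2:  nop
16. deliver 1→0:  nop
17. crash(2):  <2:✗lead t2 p>
18. propose(0,'x'):  <0:lead t1 p,x>

empty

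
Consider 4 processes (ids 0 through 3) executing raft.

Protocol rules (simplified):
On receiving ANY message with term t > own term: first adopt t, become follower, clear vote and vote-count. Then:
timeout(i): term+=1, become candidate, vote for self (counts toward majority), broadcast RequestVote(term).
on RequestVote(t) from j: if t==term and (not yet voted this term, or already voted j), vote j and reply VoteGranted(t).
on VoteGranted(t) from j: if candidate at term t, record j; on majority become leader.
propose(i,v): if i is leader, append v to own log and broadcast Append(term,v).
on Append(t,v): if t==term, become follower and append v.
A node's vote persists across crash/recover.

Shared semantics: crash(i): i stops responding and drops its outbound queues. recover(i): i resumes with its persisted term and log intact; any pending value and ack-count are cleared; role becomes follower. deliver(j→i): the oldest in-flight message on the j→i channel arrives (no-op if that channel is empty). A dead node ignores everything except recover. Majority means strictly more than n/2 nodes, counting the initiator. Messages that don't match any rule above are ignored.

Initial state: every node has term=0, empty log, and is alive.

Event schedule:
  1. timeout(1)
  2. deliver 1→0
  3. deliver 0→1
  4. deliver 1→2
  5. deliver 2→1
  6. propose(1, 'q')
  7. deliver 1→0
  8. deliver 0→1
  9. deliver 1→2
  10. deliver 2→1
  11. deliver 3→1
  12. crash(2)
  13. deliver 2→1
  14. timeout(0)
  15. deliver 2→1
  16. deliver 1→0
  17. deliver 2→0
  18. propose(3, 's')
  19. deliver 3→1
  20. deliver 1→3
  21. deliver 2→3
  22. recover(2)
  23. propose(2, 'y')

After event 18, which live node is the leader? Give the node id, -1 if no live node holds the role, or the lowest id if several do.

e1 timeout(1): 1[cand,t=1,-]
e2 deliver 1→0: 0[foll,t=1,-]
e3 deliver 0→1: ·
e4 deliver 1→2: 2[foll,t=1,-]
e5 deliver 2→1: 1[lead,t=1,-]
e6 propose(1,'q'): 1[lead,t=1,q]
e7 deliver 1→0: 0[foll,t=1,q]
e8 deliver 0→1: ·
e9 deliver 1→2: 2[foll,t=1,q]
e10 deliver 2→1: ·
e11 deliver 3→1: ·
e12 crash(2): 2[✗foll,t=1,q]
e13 deliver 2→1: ·
e14 timeout(0): 0[cand,t=2,q]
e15 deliver 2→1: ·
e16 deliver 1→0: ·
e17 deliver 2→0: ·
e18 propose(3,'s'): ·

1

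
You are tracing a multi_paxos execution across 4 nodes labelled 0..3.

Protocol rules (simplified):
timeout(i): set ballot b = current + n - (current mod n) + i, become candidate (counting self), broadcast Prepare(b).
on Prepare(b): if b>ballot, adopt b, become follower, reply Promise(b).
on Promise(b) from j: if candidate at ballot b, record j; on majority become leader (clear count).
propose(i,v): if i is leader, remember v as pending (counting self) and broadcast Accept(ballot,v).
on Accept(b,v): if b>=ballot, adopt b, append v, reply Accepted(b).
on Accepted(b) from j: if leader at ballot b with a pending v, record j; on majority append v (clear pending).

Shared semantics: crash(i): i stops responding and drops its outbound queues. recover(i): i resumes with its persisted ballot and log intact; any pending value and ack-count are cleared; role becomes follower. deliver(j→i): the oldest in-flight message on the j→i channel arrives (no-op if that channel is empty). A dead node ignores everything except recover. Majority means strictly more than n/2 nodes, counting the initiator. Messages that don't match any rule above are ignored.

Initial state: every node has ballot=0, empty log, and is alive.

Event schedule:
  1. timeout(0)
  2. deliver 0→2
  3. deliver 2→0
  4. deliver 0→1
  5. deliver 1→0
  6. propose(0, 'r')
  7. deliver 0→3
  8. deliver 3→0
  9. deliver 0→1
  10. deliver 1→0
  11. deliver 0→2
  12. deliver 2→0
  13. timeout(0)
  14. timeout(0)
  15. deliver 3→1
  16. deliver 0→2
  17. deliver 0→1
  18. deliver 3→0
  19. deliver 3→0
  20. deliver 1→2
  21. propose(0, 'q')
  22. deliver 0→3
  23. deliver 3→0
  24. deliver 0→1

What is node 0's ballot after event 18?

12

step 1 timeout(0): 0={cand,b=4,log=-}
step 2 deliver 0→2: 2={foll,b=4,log=-}
step 3 deliver 2→0: —
step 4 deliver 0→1: 1={foll,b=4,log=-}
step 5 deliver 1→0: 0={lead,b=4,log=-}
step 6 propose(0,'r'): —
step 7 deliver 0→3: 3={foll,b=4,log=-}
step 8 deliver 3→0: —
step 9 deliver 0→1: 1={foll,b=4,log=r}
step 10 deliver 1→0: —
step 11 deliver 0→2: 2={foll,b=4,log=r}
step 12 deliver 2→0: 0={lead,b=4,log=r}
step 13 timeout(0): 0={cand,b=8,log=r}
step 14 timeout(0): 0={cand,b=12,log=r}
step 15 deliver 3→1: —
step 16 deliver 0→2: 2={foll,b=8,log=r}
step 17 deliver 0→1: 1={foll,b=8,log=r}
step 18 deliver 3→0: —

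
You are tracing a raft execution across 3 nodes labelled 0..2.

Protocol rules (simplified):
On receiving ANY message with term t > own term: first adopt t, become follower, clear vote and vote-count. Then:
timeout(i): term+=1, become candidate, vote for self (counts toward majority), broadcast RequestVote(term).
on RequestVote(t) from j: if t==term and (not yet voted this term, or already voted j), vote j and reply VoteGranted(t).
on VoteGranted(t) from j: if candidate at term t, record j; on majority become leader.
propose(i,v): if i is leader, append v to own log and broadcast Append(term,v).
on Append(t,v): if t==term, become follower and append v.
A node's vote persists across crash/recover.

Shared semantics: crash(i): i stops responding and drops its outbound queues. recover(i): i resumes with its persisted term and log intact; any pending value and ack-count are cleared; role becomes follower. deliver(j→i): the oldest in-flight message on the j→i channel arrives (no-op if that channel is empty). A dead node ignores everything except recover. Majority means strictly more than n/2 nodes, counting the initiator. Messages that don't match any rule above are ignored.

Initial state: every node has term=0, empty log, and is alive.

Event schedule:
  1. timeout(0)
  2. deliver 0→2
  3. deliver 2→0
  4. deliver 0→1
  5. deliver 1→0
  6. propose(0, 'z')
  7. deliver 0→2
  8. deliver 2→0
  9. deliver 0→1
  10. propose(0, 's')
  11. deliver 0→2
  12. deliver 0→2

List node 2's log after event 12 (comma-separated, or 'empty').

z,s

after 1 — timeout(0): n0:cand/t1/[-]
after 2 — deliver 0→2: n2:foll/t1/[-]
after 3 — deliver 2→0: n0:lead/t1/[-]
after 4 — deliver 0→1: n1:foll/t1/[-]
after 5 — deliver 1→0: ·
after 6 — propose(0,'z'): n0:lead/t1/[z]
after 7 — deliver 0→2: n2:foll/t1/[z]
after 8 — deliver 2→0: ·
after 9 — deliver 0→1: n1:foll/t1/[z]
after 10 — propose(0,'s'): n0:lead/t1/[z,s]
after 11 — deliver 0→2: n2:foll/t1/[z,s]
after 12 — deliver 0→2: ·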